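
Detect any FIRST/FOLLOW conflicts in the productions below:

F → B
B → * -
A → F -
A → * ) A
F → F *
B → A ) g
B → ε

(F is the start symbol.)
Yes. F → F '*' with FOLLOW(F) on { '*', '-' }; B → '*' '-' with FOLLOW(B) on { '*' }; B → A ')' g with FOLLOW(B) on { '*', '-' }

Nullable non-terminals: B, F.
FIRST sets used below: FIRST(A) = { '*', '-' }, FIRST(B) = { '*', '-', ε }, FIRST(F) = { '*', '-', ε }

B: nullable alternative(s) B → ε; FOLLOW(B) = { $, '*', '-' }
  B → * -: FIRST \ {ε} = { '*' } — overlaps FOLLOW(B) on { '*' }: CONFLICT
  B → A ) g: FIRST \ {ε} = { '*', '-' } — overlaps FOLLOW(B) on { '*', '-' }: CONFLICT
  B → ε: FIRST \ {ε} = { } — this is the only nullable alternative, skip

F: nullable alternative(s) F → B; FOLLOW(F) = { $, '*', '-' }
  F → B: FIRST \ {ε} = { '*', '-' } — this is the only nullable alternative, skip
  F → F *: FIRST \ {ε} = { '*', '-' } — overlaps FOLLOW(F) on { '*', '-' }: CONFLICT

A has no nullable alternative, so no FIRST/FOLLOW check is needed there.

So the grammar has 3 FIRST/FOLLOW conflicts (marked CONFLICT above).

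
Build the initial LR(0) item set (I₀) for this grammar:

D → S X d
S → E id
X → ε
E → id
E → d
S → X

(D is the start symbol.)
First, augment the grammar with D' → D
I₀ = CLOSURE({ [D' → . D] }):
  [D' → . D] has the dot before D: add [D → . S X d]
  [D → . S X d] has the dot before S: add [S → . E id], [S → . X]
  [S → . E id] has the dot before E: add [E → . id], [E → . d]
  [S → . X] has the dot before X: add [X → .]
No further items can be added.

I₀ = { [D → . S X d], [D' → . D], [E → . d], [E → . id], [S → . E id], [S → . X], [X → .] }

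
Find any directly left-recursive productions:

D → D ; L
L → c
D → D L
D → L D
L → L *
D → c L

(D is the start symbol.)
Yes, D, L are left-recursive

Direct left recursion occurs when N → N α for some non-terminal N (the right-hand side begins with the left-hand side itself).

D → D ; L: LEFT RECURSIVE (starts with D)
L → c: starts with c
D → D L: LEFT RECURSIVE (starts with D)
D → L D: starts with L
L → L *: LEFT RECURSIVE (starts with L)
D → c L: starts with c

The grammar has direct left recursion on: D, L.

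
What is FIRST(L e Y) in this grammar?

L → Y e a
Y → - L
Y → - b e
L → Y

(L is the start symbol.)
{ '-' }

FIRST sets of the non-terminals involved (from the grammar, by fixed-point iteration):
  FIRST(L) = { '-' }

To compute FIRST(L e Y), process the symbols left to right:
Symbol L is a non-terminal. Add FIRST(L) \ {ε} = { '-' }
L is not nullable (ε ∉ FIRST(L)), so stop here.
FIRST(L e Y) = { '-' }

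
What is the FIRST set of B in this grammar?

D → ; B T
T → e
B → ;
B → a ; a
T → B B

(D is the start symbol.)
From B → ;:
  - ';' is a terminal: add ';' and stop
From B → a ; a:
  - a is a terminal: add 'a' and stop

Collecting: FIRST(B) = { ';', 'a' }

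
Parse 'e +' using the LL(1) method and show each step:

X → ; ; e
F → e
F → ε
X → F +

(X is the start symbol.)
LL(1) parsing maintains a stack (initially the start symbol over $) and the input. At each step: if the stack top is a terminal, match it against the current input token; if it is a non-terminal N, replace it with the RHS of M[N, lookahead] (the unique production whose predict set contains the lookahead).

Stack is shown with the top on the left.

Stack  Input  Action
--------------------
X $    e + $  output X → F +
F + $  e + $  output F → e
e + $  e + $  match 'e'
+ $    + $    match '+'
$      $      accept

The string is accepted.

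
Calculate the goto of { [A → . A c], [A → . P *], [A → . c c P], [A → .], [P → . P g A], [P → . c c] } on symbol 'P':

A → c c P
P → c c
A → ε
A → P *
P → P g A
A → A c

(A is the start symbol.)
GOTO(I, 'P') = CLOSURE({ [A → αX.β] : [A → α.Xβ] ∈ I, X = 'P' })

Items with dot before 'P', with the dot advanced:
  [A → . P *] → [A → P . *]
  [P → . P g A] → [P → P . g A]
Closure adds nothing (no advanced item has the dot before a non-terminal).

GOTO = { [A → P . *], [P → P . g A] }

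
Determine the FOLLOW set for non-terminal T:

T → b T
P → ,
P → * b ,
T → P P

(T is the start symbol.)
{ $ }

T is the start symbol, so $ ∈ FOLLOW(T).
In T → b T: T is at the end; this adds FOLLOW(T) to itself — nothing new

Taking the union: FOLLOW(T) = { $ }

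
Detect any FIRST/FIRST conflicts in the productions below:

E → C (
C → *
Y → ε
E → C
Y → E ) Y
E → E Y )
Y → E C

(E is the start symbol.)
Yes. E → C '(' / E → C on { '*' }; E → C '(' / E → E Y ')' on { '*' }; E → C / E → E Y ')' on { '*' }; Y → E ')' Y / Y → E C on { '*' }

A FIRST/FIRST conflict occurs when two productions N → α and N → β for the same non-terminal have FIRST(α) ∩ FIRST(β) ≠ ∅ (with ε ∈ FIRST of a nullable right-hand side, so two nullable alternatives also conflict).

FIRST sets of the non-terminals at (or reachable through a nullable prefix from) the front of some alternative:
  FIRST(C) = { '*' }
  FIRST(E) = { '*' }

Productions for E:
  E → C (: FIRST = { '*' }
  E → C: FIRST = { '*' }
  E → E Y ): FIRST = { '*' }
Productions for Y:
  Y → ε: FIRST = { ε }
  Y → E ) Y: FIRST = { '*' }
  Y → E C: FIRST = { '*' }
C has only one production, so no FIRST/FIRST conflict is possible there.

Conflict for E: E → C ( and E → C
  Overlap: { '*' }
Conflict for E: E → C ( and E → E Y )
  Overlap: { '*' }
Conflict for E: E → C and E → E Y )
  Overlap: { '*' }
Conflict for Y: Y → E ) Y and Y → E C
  Overlap: { '*' }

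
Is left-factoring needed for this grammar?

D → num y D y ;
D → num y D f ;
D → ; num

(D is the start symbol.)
Yes, D has productions with common prefix 'num y D'

Left-factoring is needed when two productions for the same non-terminal
share a common prefix on the right-hand side.

Productions for D:
  D → num y D y ;
  D → num y D f ;
  D → ; num

Found common prefix 'num y D' in productions for D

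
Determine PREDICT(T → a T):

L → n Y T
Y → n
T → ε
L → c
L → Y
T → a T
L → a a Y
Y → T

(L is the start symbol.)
{ 'a' }

PREDICT(T → a T) = (FIRST(RHS) \ {ε}) ∪ (FOLLOW(T) if ε ∈ FIRST(RHS), i.e. RHS ⇒* ε)
FIRST(a T) = { 'a' }
ε ∉ FIRST(a T), so FOLLOW(T) is not added.
PREDICT(T → a T) = { 'a' }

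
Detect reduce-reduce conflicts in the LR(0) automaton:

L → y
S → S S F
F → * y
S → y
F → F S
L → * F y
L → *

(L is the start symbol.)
Augment with L' → L and build the canonical LR(0) collection (I0 = CLOSURE({[L' → . L]}), then GOTO on every symbol after a dot until no new states appear). It has 12 states:
  I0: { [L → . * F y], [L → . *], [L → . y], [L' → . L] }  — shift
  I1: { [F → . * y], [F → . F S], [L → * . F y], [L → * .] }  — shift, reduce
  I2: { [L' → L .] }  — accept
  I3: { [L → y .] }  — reduce
  I4: { [F → * . y] }  — shift
  I5: { [F → F . S], [L → * F . y], [S → . S S F], [S → . y] }  — shift
  I6: { [F → F S .], [S → . S S F], [S → . y], [S → S . S F] }  — shift, reduce
  I7: { [L → * F y .], [S → y .] }  — 2 reduces
  I8: { [F → . * y], [F → . F S], [S → . S S F], [S → . y], [S → S . S F], [S → S S . F] }  — shift
  I9: { [S → y .] }  — reduce
  I10: { [F → F . S], [S → . S S F], [S → . y], [S → S S F .] }  — shift, reduce
  I11: { [F → * y .] }  — reduce

I7 contains complete items [L → * F y .], [S → y .] — reduce-reduce conflict.

Answer: Yes — I7: [L → * F y .] vs [S → y .]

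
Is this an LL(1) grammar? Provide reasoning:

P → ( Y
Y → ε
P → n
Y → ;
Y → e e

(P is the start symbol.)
Relevant sets:
  FOLLOW(Y) = { $ }

For P:
  PREDICT(P → '(' Y) = { '(' }
  PREDICT(P → n) = { 'n' }
For Y:
  PREDICT(Y → ε) = { $ }
  PREDICT(Y → ';') = { ';' }
  PREDICT(Y → e e) = { 'e' }

All predict sets are disjoint. The grammar IS LL(1).

Answer: Yes, the grammar is LL(1).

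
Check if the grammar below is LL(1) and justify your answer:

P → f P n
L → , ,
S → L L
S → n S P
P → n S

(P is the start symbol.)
Yes, the grammar is LL(1).

A grammar is LL(1) if for each non-terminal N with multiple productions, the predict sets of those productions are pairwise disjoint, where PREDICT(N → α) = (FIRST(α) \ {ε}) ∪ (FOLLOW(N) if α ⇒* ε).

Relevant sets:
  FIRST(L) = { ',' }

For P:
  PREDICT(P → f P n) = { 'f' }
  PREDICT(P → n S) = { 'n' }
For S:
  PREDICT(S → L L) = { ',' }
  PREDICT(S → n S P) = { 'n' }
L has a single production, so nothing to check there.

All predict sets are disjoint. The grammar IS LL(1).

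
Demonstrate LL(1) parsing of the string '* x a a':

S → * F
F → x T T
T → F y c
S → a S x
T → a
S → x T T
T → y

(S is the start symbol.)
Stack is shown with the top on the left.

Stack    Input      Action
--------------------------
S $      * x a a $  output S → * F
* F $    * x a a $  match '*'
F $      x a a $    output F → x T T
x T T $  x a a $    match 'x'
T T $    a a $      output T → a
a T $    a a $      match 'a'
T $      a $        output T → a
a $      a $        match 'a'
$        $          accept

The string is accepted.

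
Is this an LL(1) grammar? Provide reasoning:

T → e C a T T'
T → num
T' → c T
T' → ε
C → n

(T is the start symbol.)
No. Predict set conflict for T': { 'c' }

Relevant sets:
  FOLLOW(T') = { $, 'c' }

For T:
  PREDICT(T → e C a T T') = { 'e' }
  PREDICT(T → num) = { 'num' }
For T':
  PREDICT(T' → c T) = { 'c' }
  PREDICT(T' → ε) = { $, 'c' }
C has a single production, so nothing to check there.

Conflict found: Predict set conflict for T': { 'c' }
The grammar is NOT LL(1).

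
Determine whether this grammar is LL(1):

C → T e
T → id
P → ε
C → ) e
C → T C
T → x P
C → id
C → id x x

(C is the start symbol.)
No. Predict set conflict for C: { 'id', 'x' }

Relevant sets:
  FIRST(T) = { 'id', 'x' }

For C:
  PREDICT(C → T e) = { 'id', 'x' }
  PREDICT(C → ')' e) = { ')' }
  PREDICT(C → T C) = { 'id', 'x' }
  PREDICT(C → id) = { 'id' }
  PREDICT(C → id x x) = { 'id' }
For T:
  PREDICT(T → id) = { 'id' }
  PREDICT(T → x P) = { 'x' }
P has a single production, so nothing to check there.

Conflict found: Predict set conflict for C: { 'id', 'x' }
The grammar is NOT LL(1).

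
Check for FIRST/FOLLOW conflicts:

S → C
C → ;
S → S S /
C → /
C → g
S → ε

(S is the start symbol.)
Yes. S → C with FOLLOW(S) on { '/', ';', 'g' }; S → S S '/' with FOLLOW(S) on { '/', ';', 'g' }

A FIRST/FOLLOW conflict occurs when a non-terminal N has a nullable alternative N → β (β ⇒* ε) and another alternative N → α with FIRST(α) ∩ FOLLOW(N) ≠ ∅: on such a lookahead the parser cannot decide between expanding α and letting N vanish via β.

Nullable non-terminals: S.
FIRST sets used below: FIRST(C) = { '/', ';', 'g' }, FIRST(S) = { '/', ';', 'g', ε }

S: nullable alternative(s) S → ε; FOLLOW(S) = { $, '/', ';', 'g' }
  S → C: FIRST \ {ε} = { '/', ';', 'g' } — overlaps FOLLOW(S) on { '/', ';', 'g' }: CONFLICT
  S → S S /: FIRST \ {ε} = { '/', ';', 'g' } — overlaps FOLLOW(S) on { '/', ';', 'g' }: CONFLICT
  S → ε: FIRST \ {ε} = { } — this is the only nullable alternative, skip

C has no nullable alternative, so no FIRST/FOLLOW check is needed there.

So the grammar has 2 FIRST/FOLLOW conflicts (marked CONFLICT above).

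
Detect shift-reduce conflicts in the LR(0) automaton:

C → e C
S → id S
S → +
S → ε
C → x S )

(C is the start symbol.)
A shift-reduce conflict occurs when an LR(0) state has both:
  - a complete (reduce) item [A → α .] (dot at the end), and
  - a shift item [B → β . c γ] (dot before a terminal).

Augment with C' → C and build the canonical LR(0) collection (I0 = CLOSURE({[C' → . C]}), then GOTO on every symbol after a dot until no new states appear). It has 10 states:
  I0: { [C → . e C], [C → . x S )], [C' → . C] }  — shift
  I1: { [C' → C .] }  — accept
  I2: { [C → . e C], [C → . x S )], [C → e . C] }  — shift
  I3: { [C → x . S )], [S → . +], [S → . id S], [S → .] }  — shift, reduce
  I4: { [S → + .] }  — reduce
  I5: { [C → x S . )] }  — shift
  I6: { [S → . +], [S → . id S], [S → .], [S → id . S] }  — shift, reduce
  I7: { [S → id S .] }  — reduce
  I8: { [C → x S ) .] }  — reduce
  I9: { [C → e C .] }  — reduce

I3 contains reduce item [S → .] and shift items [S → . +], [S → . id S] — shift-reduce conflict.
I6 contains reduce item [S → .] and shift items [S → . +], [S → . id S] — shift-reduce conflict.

Answer: Yes — I3: [S → .] vs [S → . +]; I6: [S → .] vs [S → . +]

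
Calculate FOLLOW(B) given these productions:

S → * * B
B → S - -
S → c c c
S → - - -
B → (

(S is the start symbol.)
To compute FOLLOW(B), find every occurrence of B on a right-hand side N → α B β: add FIRST(β) \ {ε}, and if β is empty or nullable also add FOLLOW(N). Iterate to a fixed point.

In S → * * B: B is at the end, add FOLLOW(S)

The FOLLOW sets referred to above (computed the same way, to a fixed point):
  FOLLOW(S) = { $, '-' }

Taking the union: FOLLOW(B) = { $, '-' }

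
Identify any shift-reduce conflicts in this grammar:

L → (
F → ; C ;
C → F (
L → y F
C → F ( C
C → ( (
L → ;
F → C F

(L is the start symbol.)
Yes — I8: [L → y F .] vs [C → F . (]; I9: [C → F ( .] vs [C → . ( (]; I10: [C → F ( C .] vs [C → . ( (]; I12: [F → C F .] vs [C → F . (]; I14: [F → ; C ; .] vs [C → . ( (]

Augment with L' → L and build the canonical LR(0) collection (I0 = CLOSURE({[L' → . L]}), then GOTO on every symbol after a dot until no new states appear). It has 16 states:
  I0: { [L → . (], [L → . ;], [L → . y F], [L' → . L] }  — shift
  I1: { [L → ( .] }  — reduce
  I2: { [L → ; .] }  — reduce
  I3: { [L' → L .] }  — accept
  I4: { [C → . ( (], [C → . F ( C], [C → . F (], [F → . ; C ;], [F → . C F], [L → y . F] }  — shift
  I5: { [C → ( . (] }  — shift
  I6: { [C → . ( (], [C → . F ( C], [C → . F (], [F → . ; C ;], [F → . C F], [F → ; . C ;] }  — shift
  I7: { [C → . ( (], [C → . F ( C], [C → . F (], [F → . ; C ;], [F → . C F], [F → C . F] }  — shift
  I8: { [C → F . ( C], [C → F . (], [L → y F .] }  — shift, reduce
  I9: { [C → . ( (], [C → . F ( C], [C → . F (], [C → F ( . C], [C → F ( .], [F → . ; C ;], [F → . C F] }  — shift, reduce
  I10: { [C → . ( (], [C → . F ( C], [C → . F (], [C → F ( C .], [F → . ; C ;], [F → . C F], [F → C . F] }  — shift, reduce
  I11: { [C → F . ( C], [C → F . (] }  — shift
  I12: { [C → F . ( C], [C → F . (], [F → C F .] }  — shift, reduce
  I13: { [C → . ( (], [C → . F ( C], [C → . F (], [F → . ; C ;], [F → . C F], [F → ; C . ;], [F → C . F] }  — shift
  I14: { [C → . ( (], [C → . F ( C], [C → . F (], [F → . ; C ;], [F → . C F], [F → ; . C ;], [F → ; C ; .] }  — shift, reduce
  I15: { [C → ( ( .] }  — reduce

I8 contains reduce item [L → y F .] and shift items [C → F . (], [C → F . ( C] — shift-reduce conflict.
I9 contains reduce item [C → F ( .] and shift items [C → . ( (], [F → . ; C ;] — shift-reduce conflict.
I10 contains reduce item [C → F ( C .] and shift items [C → . ( (], [F → . ; C ;] — shift-reduce conflict.
I12 contains reduce item [F → C F .] and shift items [C → F . (], [C → F . ( C] — shift-reduce conflict.
I14 contains reduce item [F → ; C ; .] and shift items [C → . ( (], [F → . ; C ;] — shift-reduce conflict.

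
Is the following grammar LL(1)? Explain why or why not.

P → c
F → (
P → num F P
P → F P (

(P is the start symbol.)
Yes, the grammar is LL(1).

A grammar is LL(1) if for each non-terminal N with multiple productions, the predict sets of those productions are pairwise disjoint, where PREDICT(N → α) = (FIRST(α) \ {ε}) ∪ (FOLLOW(N) if α ⇒* ε).

Relevant sets:
  FIRST(F) = { '(' }

For P:
  PREDICT(P → c) = { 'c' }
  PREDICT(P → num F P) = { 'num' }
  PREDICT(P → F P '(') = { '(' }
F has a single production, so nothing to check there.

All predict sets are disjoint. The grammar IS LL(1).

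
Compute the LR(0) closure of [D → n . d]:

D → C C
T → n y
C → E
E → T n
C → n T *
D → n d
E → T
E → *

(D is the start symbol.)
To compute CLOSURE, for each item [A → α.Bβ] where B is a non-terminal, add [B → .γ] for all productions B → γ; repeat for the newly added items until nothing changes.

Start with: [D → n . d]
The dot precedes the terminal d, so nothing is added.

CLOSURE = { [D → n . d] }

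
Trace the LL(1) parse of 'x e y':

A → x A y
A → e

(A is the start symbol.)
LL(1) parsing maintains a stack (initially the start symbol over $) and the input. At each step: if the stack top is a terminal, match it against the current input token; if it is a non-terminal N, replace it with the RHS of M[N, lookahead] (the unique production whose predict set contains the lookahead).

Stack is shown with the top on the left.

Stack    Input    Action
------------------------
A $      x e y $  output A → x A y
x A y $  x e y $  match 'x'
A y $    e y $    output A → e
e y $    e y $    match 'e'
y $      y $      match 'y'
$        $        accept

The string is accepted.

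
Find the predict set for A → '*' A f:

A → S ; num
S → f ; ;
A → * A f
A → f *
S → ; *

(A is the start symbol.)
{ '*' }

PREDICT(A → '*' A f) = (FIRST(RHS) \ {ε}) ∪ (FOLLOW(A) if ε ∈ FIRST(RHS), i.e. RHS ⇒* ε)
FIRST('*' A f) = { '*' }
ε ∉ FIRST('*' A f), so FOLLOW(A) is not added.
PREDICT(A → '*' A f) = { '*' }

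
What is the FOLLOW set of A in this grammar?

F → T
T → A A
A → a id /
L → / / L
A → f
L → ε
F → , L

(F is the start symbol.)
{ $, 'a', 'f' }

To compute FOLLOW(A), find every occurrence of A on a right-hand side N → α A β: add FIRST(β) \ {ε}, and if β is empty or nullable also add FOLLOW(N). Iterate to a fixed point.

In T → A A: A is followed by A, add FIRST(A) \ {ε} = { 'a', 'f' }
In T → A A: A is at the end, add FOLLOW(T)

The FOLLOW sets referred to above (computed the same way, to a fixed point):
  FOLLOW(T) = { $ }

Taking the union: FOLLOW(A) = { $, 'a', 'f' }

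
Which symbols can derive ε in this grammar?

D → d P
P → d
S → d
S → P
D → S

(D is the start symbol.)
A non-terminal is nullable if it can derive ε (the empty string): either it has an ε-production, or it has a production whose right-hand side consists entirely of nullable non-terminals.

There are no ε-productions, so no non-terminal can derive ε.
No non-terminals are nullable.

Answer: None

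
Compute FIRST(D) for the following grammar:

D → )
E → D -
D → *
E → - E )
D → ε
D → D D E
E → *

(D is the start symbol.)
To compute FIRST(D), examine every production with D on the left-hand side, reading each right-hand side left to right until a non-nullable symbol is reached.

FIRST sets of the other non-terminals involved (by the same procedure, iterated to a fixed point):
  FIRST(E) = { ')', '*', '-' }

From D → ):
  - ')' is a terminal: add ')' and stop
From D → *:
  - '*' is a terminal: add '*' and stop
From D → ε:
  - ε-production, so ε ∈ FIRST(D)
From D → D D E:
  - D is the symbol being defined: contributes nothing new
    D is nullable, so continue to the next symbol
  - D is the symbol being defined: contributes nothing new
    D is nullable, so continue to the next symbol
  - E is a non-terminal: add FIRST(E) \ {ε} = { ')', '*', '-' }
    E is not nullable, so stop

Collecting: FIRST(D) = { ')', '*', '-', ε }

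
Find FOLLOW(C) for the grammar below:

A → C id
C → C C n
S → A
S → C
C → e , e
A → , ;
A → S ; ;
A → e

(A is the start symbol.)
{ ';', 'e', 'id', 'n' }

To compute FOLLOW(C), find every occurrence of C on a right-hand side N → α C β: add FIRST(β) \ {ε}, and if β is empty or nullable also add FOLLOW(N). Iterate to a fixed point.

In A → C id: C is followed by id, add FIRST(id) \ {ε} = { 'id' }
In C → C C n: C is followed by C n, add FIRST(C n) \ {ε} = { 'e' }
In C → C C n: C is followed by n, add FIRST(n) \ {ε} = { 'n' }
In S → C: C is at the end, add FOLLOW(S)

The FOLLOW sets referred to above (computed the same way, to a fixed point):
  FOLLOW(S) = { ';' }

Taking the union: FOLLOW(C) = { ';', 'e', 'id', 'n' }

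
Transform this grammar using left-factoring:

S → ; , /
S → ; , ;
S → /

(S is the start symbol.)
S → ; , S'
S' → /
S' → ;
S → /

Left-factoring transforms A → αβ₁ | αβ₂ into A → αA' and A' → β₁ | β₂
(α is the longest common prefix among the alternatives). Repeat until
no nonterminal has two alternatives with a common prefix.

Round 1: S has alternatives sharing prefix '; ,'. Introduce S': S → ; , S'
  Add: S' → /
  Add: S' → ;

No remaining common prefixes — done.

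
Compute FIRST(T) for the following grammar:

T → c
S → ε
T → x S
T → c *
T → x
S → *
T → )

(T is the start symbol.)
To compute FIRST(T), examine every production with T on the left-hand side, reading each right-hand side left to right until a non-nullable symbol is reached.

From T → c:
  - c is a terminal: add 'c' and stop
From T → x S:
  - x is a terminal: add 'x' and stop
From T → c *:
  - c is a terminal: add 'c' and stop
From T → x:
  - x is a terminal: add 'x' and stop
From T → ):
  - ')' is a terminal: add ')' and stop

Collecting: FIRST(T) = { ')', 'c', 'x' }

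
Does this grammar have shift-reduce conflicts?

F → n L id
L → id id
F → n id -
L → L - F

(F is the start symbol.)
Augment with F' → F and build the canonical LR(0) collection (I0 = CLOSURE({[F' → . F]}), then GOTO on every symbol after a dot until no new states appear). It has 10 states:
  I0: { [F → . n L id], [F → . n id -], [F' → . F] }  — shift
  I1: { [F' → F .] }  — accept
  I2: { [F → n . L id], [F → n . id -], [L → . L - F], [L → . id id] }  — shift
  I3: { [F → n L . id], [L → L . - F] }  — shift
  I4: { [F → n id . -], [L → id . id] }  — shift
  I5: { [F → n id - .] }  — reduce
  I6: { [L → id id .] }  — reduce
  I7: { [F → . n L id], [F → . n id -], [L → L - . F] }  — shift
  I8: { [F → n L id .] }  — reduce
  I9: { [L → L - F .] }  — reduce

No state contains both a complete item and a shift item.

Answer: No shift-reduce conflicts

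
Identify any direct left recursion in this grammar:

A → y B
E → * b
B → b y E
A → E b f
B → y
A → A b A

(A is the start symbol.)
Yes, A is left-recursive

Direct left recursion occurs when N → N α for some non-terminal N (the right-hand side begins with the left-hand side itself).

A → y B: starts with y
E → * b: starts with '*'
B → b y E: starts with b
A → E b f: starts with E
B → y: starts with y
A → A b A: LEFT RECURSIVE (starts with A)

The grammar has direct left recursion on: A.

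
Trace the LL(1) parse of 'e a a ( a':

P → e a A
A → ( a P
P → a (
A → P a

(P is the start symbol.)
Stack is shown with the top on the left.

Stack    Input        Action
----------------------------
P $      e a a ( a $  output P → e a A
e a A $  e a a ( a $  match 'e'
a A $    a a ( a $    match 'a'
A $      a ( a $      output A → P a
P a $    a ( a $      output P → a (
a ( a $  a ( a $      match 'a'
( a $    ( a $        match '('
a $      a $          match 'a'
$        $            accept

The string is accepted.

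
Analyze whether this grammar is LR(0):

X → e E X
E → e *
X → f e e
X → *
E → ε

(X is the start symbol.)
No. Shift-reduce conflict between [E → .] and [E → . e *]

Augment with X' → X and build the canonical LR(0) collection (I0 = CLOSURE({[X' → . X]}), then GOTO on every symbol after a dot until no new states appear). It has 11 states:
  I0: { [X → . *], [X → . e E X], [X → . f e e], [X' → . X] }  — shift
  I1: { [X → * .] }  — reduce
  I2: { [X' → X .] }  — accept
  I3: { [E → . e *], [E → .], [X → e . E X] }  — shift, reduce
  I4: { [X → f . e e] }  — shift
  I5: { [X → f e . e] }  — shift
  I6: { [X → f e e .] }  — reduce
  I7: { [X → . *], [X → . e E X], [X → . f e e], [X → e E . X] }  — shift
  I8: { [E → e . *] }  — shift
  I9: { [E → e * .] }  — reduce
  I10: { [X → e E X .] }  — reduce

Conflict in state I3:
  Shift-reduce conflict between [E → .] and [E → . e *]
So the grammar is NOT LR(0).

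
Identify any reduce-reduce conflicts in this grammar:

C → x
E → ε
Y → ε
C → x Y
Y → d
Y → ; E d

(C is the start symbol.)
Yes — I2: [C → x .] vs [Y → .]

Augment with C' → C and build the canonical LR(0) collection (I0 = CLOSURE({[C' → . C]}), then GOTO on every symbol after a dot until no new states appear). It has 8 states:
  I0: { [C → . x Y], [C → . x], [C' → . C] }  — shift
  I1: { [C' → C .] }  — accept
  I2: { [C → x . Y], [C → x .], [Y → . ; E d], [Y → . d], [Y → .] }  — shift, 2 reduces
  I3: { [E → .], [Y → ; . E d] }  — reduce
  I4: { [C → x Y .] }  — reduce
  I5: { [Y → d .] }  — reduce
  I6: { [Y → ; E . d] }  — shift
  I7: { [Y → ; E d .] }  — reduce

I2 contains complete items [C → x .], [Y → .] — reduce-reduce conflict.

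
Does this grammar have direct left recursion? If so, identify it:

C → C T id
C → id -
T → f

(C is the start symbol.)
Direct left recursion occurs when N → N α for some non-terminal N (the right-hand side begins with the left-hand side itself).

C → C T id: LEFT RECURSIVE (starts with C)
C → id -: starts with id
T → f: starts with f

The grammar has direct left recursion on: C.

Answer: Yes, C is left-recursive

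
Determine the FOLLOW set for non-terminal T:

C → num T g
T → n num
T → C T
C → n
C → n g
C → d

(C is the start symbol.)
{ 'g' }

To compute FOLLOW(T), find every occurrence of T on a right-hand side N → α T β: add FIRST(β) \ {ε}, and if β is empty or nullable also add FOLLOW(N). Iterate to a fixed point.

In C → num T g: T is followed by g, add FIRST(g) \ {ε} = { 'g' }
In T → C T: T is at the end; this adds FOLLOW(T) to itself — nothing new

Taking the union: FOLLOW(T) = { 'g' }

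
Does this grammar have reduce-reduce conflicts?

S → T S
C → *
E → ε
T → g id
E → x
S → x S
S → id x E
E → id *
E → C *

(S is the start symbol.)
No reduce-reduce conflicts

Augment with S' → S and build the canonical LR(0) collection (I0 = CLOSURE({[S' → . S]}), then GOTO on every symbol after a dot until no new states appear). It has 17 states:
  I0: { [S → . T S], [S → . id x E], [S → . x S], [S' → . S], [T → . g id] }  — shift
  I1: { [S' → S .] }  — accept
  I2: { [S → . T S], [S → . id x E], [S → . x S], [S → T . S], [T → . g id] }  — shift
  I3: { [T → g . id] }  — shift
  I4: { [S → id . x E] }  — shift
  I5: { [S → . T S], [S → . id x E], [S → . x S], [S → x . S], [T → . g id] }  — shift
  I6: { [S → x S .] }  — reduce
  I7: { [C → . *], [E → . C *], [E → . id *], [E → . x], [E → .], [S → id x . E] }  — shift, reduce
  I8: { [C → * .] }  — reduce
  I9: { [E → C . *] }  — shift
  I10: { [S → id x E .] }  — reduce
  I11: { [E → id . *] }  — shift
  I12: { [E → x .] }  — reduce
  I13: { [E → id * .] }  — reduce
  I14: { [E → C * .] }  — reduce
  I15: { [T → g id .] }  — reduce
  I16: { [S → T S .] }  — reduce

No state contains more than one complete item.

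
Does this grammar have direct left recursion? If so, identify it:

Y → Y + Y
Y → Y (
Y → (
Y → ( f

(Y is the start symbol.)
Direct left recursion occurs when N → N α for some non-terminal N (the right-hand side begins with the left-hand side itself).

Y → Y + Y: LEFT RECURSIVE (starts with Y)
Y → Y (: LEFT RECURSIVE (starts with Y)
Y → (: starts with '('
Y → ( f: starts with '('

The grammar has direct left recursion on: Y.

Answer: Yes, Y is left-recursive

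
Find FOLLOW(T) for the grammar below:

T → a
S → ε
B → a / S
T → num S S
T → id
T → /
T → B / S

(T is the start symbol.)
To compute FOLLOW(T), find every occurrence of T on a right-hand side N → α T β: add FIRST(β) \ {ε}, and if β is empty or nullable also add FOLLOW(N). Iterate to a fixed point.

T is the start symbol, so $ ∈ FOLLOW(T).
T does not occur on any right-hand side.

Taking the union: FOLLOW(T) = { $ }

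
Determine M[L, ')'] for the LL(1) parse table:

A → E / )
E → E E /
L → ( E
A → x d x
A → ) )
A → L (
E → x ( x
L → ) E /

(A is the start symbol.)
L → ) E /

To find M[L, ')'], we find productions for L where ')' is in the predict set (PREDICT(N → α) = (FIRST(α) \ {ε}) ∪ (FOLLOW(N) if α ⇒* ε)).

L → ( E: PREDICT = { '(' }
L → ) E /: PREDICT = { ')' }
  ')' is in predict set, so this production goes in M[L, ')']

M[L, ')'] = L → ) E /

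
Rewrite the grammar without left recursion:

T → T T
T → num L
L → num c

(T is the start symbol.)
T → num L T'
T' → T T'
T' → ε
L → num c

T is directly left-recursive. The standard transformation for
  A → A α₁ | ... | A α_m | β₁ | ... | β_n
is
  A  → β₁ A' | ... | β_n A'
  A' → α₁ A' | ... | α_m A' | ε

T → num L becomes T → num L T'
T → T T becomes T' → T T'
Add T' → ε

Productions for other non-terminals are unchanged:
  L → num c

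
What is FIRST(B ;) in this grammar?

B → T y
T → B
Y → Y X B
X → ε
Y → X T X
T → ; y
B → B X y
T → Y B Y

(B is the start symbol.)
{ ';' }

FIRST sets of the non-terminals involved (from the grammar, by fixed-point iteration):
  FIRST(B) = { ';' }

To compute FIRST(B ;), process the symbols left to right:
Symbol B is a non-terminal. Add FIRST(B) \ {ε} = { ';' }
B is not nullable (ε ∉ FIRST(B)), so stop here.
FIRST(B ;) = { ';' }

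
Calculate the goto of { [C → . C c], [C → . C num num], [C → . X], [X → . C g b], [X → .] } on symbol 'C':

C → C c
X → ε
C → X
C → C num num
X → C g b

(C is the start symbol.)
{ [C → C . c], [C → C . num num], [X → C . g b] }

GOTO(I, 'C') = CLOSURE({ [A → αX.β] : [A → α.Xβ] ∈ I, X = 'C' })

Items with dot before 'C', with the dot advanced:
  [C → . C c] → [C → C . c]
  [C → . C num num] → [C → C . num num]
  [X → . C g b] → [X → C . g b]
Closure adds nothing (no advanced item has the dot before a non-terminal).

GOTO = { [C → C . c], [C → C . num num], [X → C . g b] }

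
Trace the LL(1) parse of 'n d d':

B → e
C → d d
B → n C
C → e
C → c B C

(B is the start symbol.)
LL(1) parsing maintains a stack (initially the start symbol over $) and the input. At each step: if the stack top is a terminal, match it against the current input token; if it is a non-terminal N, replace it with the RHS of M[N, lookahead] (the unique production whose predict set contains the lookahead).

Stack is shown with the top on the left.

Stack  Input    Action
----------------------
B $    n d d $  output B → n C
n C $  n d d $  match 'n'
C $    d d $    output C → d d
d d $  d d $    match 'd'
d $    d $      match 'd'
$      $        accept

The string is accepted.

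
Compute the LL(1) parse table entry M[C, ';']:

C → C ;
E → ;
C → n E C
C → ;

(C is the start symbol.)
C → C ;, C → ;

To find M[C, ';'], we find productions for C where ';' is in the predict set (PREDICT(N → α) = (FIRST(α) \ {ε}) ∪ (FOLLOW(N) if α ⇒* ε)).

Relevant sets:
  FIRST(C) = { ';', 'n' }

C → C ;: PREDICT = { ';', 'n' }
  ';' is in predict set, so this production goes in M[C, ';']
C → n E C: PREDICT = { 'n' }
C → ;: PREDICT = { ';' }
  ';' is in predict set, so this production goes in M[C, ';']

M[C, ';'] = C → C ;, C → ;  (a multiply-defined cell — the grammar is not LL(1))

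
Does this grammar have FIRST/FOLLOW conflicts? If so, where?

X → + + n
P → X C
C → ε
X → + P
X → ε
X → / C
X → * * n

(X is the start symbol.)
A FIRST/FOLLOW conflict occurs when a non-terminal N has a nullable alternative N → β (β ⇒* ε) and another alternative N → α with FIRST(α) ∩ FOLLOW(N) ≠ ∅: on such a lookahead the parser cannot decide between expanding α and letting N vanish via β.

Nullable non-terminals: C, P, X.
C has a nullable alternative but only one production, so nothing to check.
P has a nullable alternative but only one production, so nothing to check.

X: nullable alternative(s) X → ε; FOLLOW(X) = { $ }
  X → + + n: FIRST \ {ε} = { '+' } — disjoint from FOLLOW(X)
  X → + P: FIRST \ {ε} = { '+' } — disjoint from FOLLOW(X)
  X → ε: FIRST \ {ε} = { } — this is the only nullable alternative, skip
  X → / C: FIRST \ {ε} = { '/' } — disjoint from FOLLOW(X)
  X → * * n: FIRST \ {ε} = { '*' } — disjoint from FOLLOW(X)

No FIRST/FOLLOW conflicts found.

Answer: No FIRST/FOLLOW conflicts.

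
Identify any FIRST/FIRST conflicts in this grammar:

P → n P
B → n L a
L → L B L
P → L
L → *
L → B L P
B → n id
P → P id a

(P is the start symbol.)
A FIRST/FIRST conflict occurs when two productions N → α and N → β for the same non-terminal have FIRST(α) ∩ FIRST(β) ≠ ∅ (with ε ∈ FIRST of a nullable right-hand side, so two nullable alternatives also conflict).

FIRST sets of the non-terminals at (or reachable through a nullable prefix from) the front of some alternative:
  FIRST(L) = { '*', 'n' }
  FIRST(P) = { '*', 'n' }
  FIRST(B) = { 'n' }

Productions for P:
  P → n P: FIRST = { 'n' }
  P → L: FIRST = { '*', 'n' }
  P → P id a: FIRST = { '*', 'n' }
Productions for B:
  B → n L a: FIRST = { 'n' }
  B → n id: FIRST = { 'n' }
Productions for L:
  L → L B L: FIRST = { '*', 'n' }
  L → *: FIRST = { '*' }
  L → B L P: FIRST = { 'n' }

Conflict for P: P → n P and P → L
  Overlap: { 'n' }
Conflict for P: P → n P and P → P id a
  Overlap: { 'n' }
Conflict for P: P → L and P → P id a
  Overlap: { '*', 'n' }
Conflict for B: B → n L a and B → n id
  Overlap: { 'n' }
Conflict for L: L → L B L and L → *
  Overlap: { '*' }
Conflict for L: L → L B L and L → B L P
  Overlap: { 'n' }

Answer: Yes. P → n P / P → L on { 'n' }; P → n P / P → P id a on { 'n' }; P → L / P → P id a on { '*', 'n' }; B → n L a / B → n id on { 'n' }; L → L B L / L → '*' on { '*' }; L → L B L / L → B L P on { 'n' }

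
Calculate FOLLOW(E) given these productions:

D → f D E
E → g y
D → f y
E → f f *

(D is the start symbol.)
To compute FOLLOW(E), find every occurrence of E on a right-hand side N → α E β: add FIRST(β) \ {ε}, and if β is empty or nullable also add FOLLOW(N). Iterate to a fixed point.

In D → f D E: E is at the end, add FOLLOW(D)

The FOLLOW sets referred to above (computed the same way, to a fixed point):
  FOLLOW(D) = { $, 'f', 'g' }

Taking the union: FOLLOW(E) = { $, 'f', 'g' }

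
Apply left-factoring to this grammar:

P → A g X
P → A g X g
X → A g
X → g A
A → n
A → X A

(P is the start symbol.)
P → A g X P'
P' → ε
P' → g
X → A g
X → g A
A → n
A → X A

Left-factoring transforms A → αβ₁ | αβ₂ into A → αA' and A' → β₁ | β₂
(α is the longest common prefix among the alternatives). Repeat until
no nonterminal has two alternatives with a common prefix.

Round 1: P has alternatives sharing prefix 'A g X'. Introduce P': P → A g X P'
  Add: P' → ε
  Add: P' → g

No remaining common prefixes — done.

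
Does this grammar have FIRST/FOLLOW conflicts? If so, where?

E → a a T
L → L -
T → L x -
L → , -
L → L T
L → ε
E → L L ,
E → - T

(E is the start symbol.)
Yes. L → L '-' with FOLLOW(L) on { ',', '-', 'x' }; L → ',' '-' with FOLLOW(L) on { ',' }; L → L T with FOLLOW(L) on { ',', '-', 'x' }

A FIRST/FOLLOW conflict occurs when a non-terminal N has a nullable alternative N → β (β ⇒* ε) and another alternative N → α with FIRST(α) ∩ FOLLOW(N) ≠ ∅: on such a lookahead the parser cannot decide between expanding α and letting N vanish via β.

Nullable non-terminals: L.
FIRST sets used below: FIRST(L) = { ',', '-', 'x', ε }, FIRST(T) = { ',', '-', 'x' }

L: nullable alternative(s) L → ε; FOLLOW(L) = { ',', '-', 'x' }
  L → L -: FIRST \ {ε} = { ',', '-', 'x' } — overlaps FOLLOW(L) on { ',', '-', 'x' }: CONFLICT
  L → , -: FIRST \ {ε} = { ',' } — overlaps FOLLOW(L) on { ',' }: CONFLICT
  L → L T: FIRST \ {ε} = { ',', '-', 'x' } — overlaps FOLLOW(L) on { ',', '-', 'x' }: CONFLICT
  L → ε: FIRST \ {ε} = { } — this is the only nullable alternative, skip

E, T have no nullable alternative, so no FIRST/FOLLOW check is needed there.

So the grammar has 3 FIRST/FOLLOW conflicts (marked CONFLICT above).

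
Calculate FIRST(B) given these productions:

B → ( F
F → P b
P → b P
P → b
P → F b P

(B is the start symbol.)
{ '(' }

To compute FIRST(B), examine every production with B on the left-hand side, reading each right-hand side left to right until a non-nullable symbol is reached.

From B → ( F:
  - '(' is a terminal: add '(' and stop

Collecting: FIRST(B) = { '(' }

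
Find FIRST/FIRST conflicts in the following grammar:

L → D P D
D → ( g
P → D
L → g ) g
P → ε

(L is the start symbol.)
A FIRST/FIRST conflict occurs when two productions N → α and N → β for the same non-terminal have FIRST(α) ∩ FIRST(β) ≠ ∅ (with ε ∈ FIRST of a nullable right-hand side, so two nullable alternatives also conflict).

FIRST sets of the non-terminals at (or reachable through a nullable prefix from) the front of some alternative:
  FIRST(D) = { '(' }

Productions for L:
  L → D P D: FIRST = { '(' }
  L → g ) g: FIRST = { 'g' }
Productions for P:
  P → D: FIRST = { '(' }
  P → ε: FIRST = { ε }
D has only one production, so no FIRST/FIRST conflict is possible there.

All alternatives of each non-terminal have pairwise disjoint FIRST sets.

Answer: No FIRST/FIRST conflicts.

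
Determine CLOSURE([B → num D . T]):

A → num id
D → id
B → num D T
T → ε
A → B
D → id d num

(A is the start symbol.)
{ [B → num D . T], [T → .] }

Start with: [B → num D . T]
  [B → num D . T] has the dot before T: add [T → .]
No further items can be added.

CLOSURE = { [B → num D . T], [T → .] }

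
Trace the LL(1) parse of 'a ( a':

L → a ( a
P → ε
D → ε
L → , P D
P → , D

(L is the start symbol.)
Stack is shown with the top on the left.

Stack    Input    Action
------------------------
L $      a ( a $  output L → a ( a
a ( a $  a ( a $  match 'a'
( a $    ( a $    match '('
a $      a $      match 'a'
$        $        accept

The string is accepted.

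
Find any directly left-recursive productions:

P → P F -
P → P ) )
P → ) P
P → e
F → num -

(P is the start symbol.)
Yes, P is left-recursive

Direct left recursion occurs when N → N α for some non-terminal N (the right-hand side begins with the left-hand side itself).

P → P F -: LEFT RECURSIVE (starts with P)
P → P ) ): LEFT RECURSIVE (starts with P)
P → ) P: starts with ')'
P → e: starts with e
F → num -: starts with num

The grammar has direct left recursion on: P.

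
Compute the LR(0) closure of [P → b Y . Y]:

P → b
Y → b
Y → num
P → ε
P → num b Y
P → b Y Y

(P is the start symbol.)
To compute CLOSURE, for each item [A → α.Bβ] where B is a non-terminal, add [B → .γ] for all productions B → γ; repeat for the newly added items until nothing changes.

Start with: [P → b Y . Y]
  [P → b Y . Y] has the dot before Y: add [Y → . b], [Y → . num]
No further items can be added.

CLOSURE = { [P → b Y . Y], [Y → . b], [Y → . num] }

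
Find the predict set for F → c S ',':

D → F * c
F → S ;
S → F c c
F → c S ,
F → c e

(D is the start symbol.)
{ 'c' }

PREDICT(F → c S ',') = (FIRST(RHS) \ {ε}) ∪ (FOLLOW(F) if ε ∈ FIRST(RHS), i.e. RHS ⇒* ε)
FIRST(c S ',') = { 'c' }
ε ∉ FIRST(c S ','), so FOLLOW(F) is not added.
PREDICT(F → c S ',') = { 'c' }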